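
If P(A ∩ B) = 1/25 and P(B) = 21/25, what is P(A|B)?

P(A|B) = P(A ∩ B) / P(B)
= (1/25) / (21/25)
= 1/21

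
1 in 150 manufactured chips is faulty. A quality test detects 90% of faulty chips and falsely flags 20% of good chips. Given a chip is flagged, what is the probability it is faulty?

Let D = the rare event, + = positive/flagged.
P(D) = 1/150
P(+|D) = 90/100 = 9/10
P(+|D') = 20/100 = 1/5
P(+) = P(+|D)P(D) + P(+|D')P(D')
     = \frac{9}{10} × \frac{1}{150} + \frac{1}{5} × \frac{149}{150}
     = \frac{307}{1500}
P(D|+) = P(+|D)P(D)/P(+) = \frac{9}{307}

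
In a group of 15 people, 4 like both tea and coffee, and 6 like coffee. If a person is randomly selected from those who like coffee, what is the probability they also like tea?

P(A ∩ B) = 4/15
P(B) = 6/15 = 2/5
P(A|B) = P(A ∩ B) / P(B) = (4/15) / (2/5) = 2/3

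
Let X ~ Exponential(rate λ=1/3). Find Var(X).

For X ~ Exponential(rate λ=1/3):
Var(X) = 9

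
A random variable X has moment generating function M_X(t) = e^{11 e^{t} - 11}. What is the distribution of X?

The MGF M(t) = e^{11 e^{t} - 11} is the standard form for the Poisson distribution.
Comparing with the known MGF formula identifies: Poisson(λ=11)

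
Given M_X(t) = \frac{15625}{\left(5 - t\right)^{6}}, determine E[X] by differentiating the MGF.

To find E[X], compute M^(1)(0):
M^(1)(t) = \frac{93750}{\left(5 - t\right)^{7}}
M^(1)(0) = \frac{6}{5}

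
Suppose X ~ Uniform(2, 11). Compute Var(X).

For X ~ Uniform(2, 11):
Var(X) = \frac{27}{4}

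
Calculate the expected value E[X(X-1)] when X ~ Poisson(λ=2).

E[X(X-1)] = E[X² - X] = E[X²] - E[X]
E[X] = 2
E[X²] = Var(X) + (E[X])² = 2 + (2)² = 6
E[X(X-1)] = 6 - 2 = 4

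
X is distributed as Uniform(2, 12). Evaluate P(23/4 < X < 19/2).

P(23/4 < X < 19/2) = ∫_{23/4}^{19/2} f(x) dx
where f(x) = \frac{1}{10}
= \frac{3}{8}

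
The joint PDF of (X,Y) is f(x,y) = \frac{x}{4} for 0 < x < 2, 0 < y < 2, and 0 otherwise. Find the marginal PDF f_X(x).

f_X(x) = ∫_0^2 f(x,y) dy
= ∫_0^2 \frac{x}{4} dy
= \frac{x}{2} for 0 < x < 2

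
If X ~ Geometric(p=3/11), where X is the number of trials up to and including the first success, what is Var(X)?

For X ~ Geometric(p=3/11), where X is the number of trials up to and including the first success:
Var(X) = \frac{88}{9}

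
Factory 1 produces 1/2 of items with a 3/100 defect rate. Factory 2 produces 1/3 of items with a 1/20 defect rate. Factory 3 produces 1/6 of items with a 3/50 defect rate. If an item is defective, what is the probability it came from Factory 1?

Using Bayes' theorem:
P(F1) = 1/2, P(D|F1) = 3/100
P(F2) = 1/3, P(D|F2) = 1/20
P(F3) = 1/6, P(D|F3) = 3/50
P(D) = P(D|F1)P(F1) + P(D|F2)P(F2) + P(D|F3)P(F3)
     = \frac{1}{24}
P(F1|D) = P(D|F1)P(F1) / P(D)
= \frac{9}{25}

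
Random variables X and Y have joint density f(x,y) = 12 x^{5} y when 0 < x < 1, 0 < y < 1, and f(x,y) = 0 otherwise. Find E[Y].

E[Y] = ∫_0^1 ∫_0^1 y × f(x,y) dx dy
= \frac{2}{3}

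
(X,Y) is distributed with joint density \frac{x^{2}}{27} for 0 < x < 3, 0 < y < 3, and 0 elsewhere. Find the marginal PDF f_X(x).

f_X(x) = ∫_0^3 f(x,y) dy
= ∫_0^3 \frac{x^{2}}{27} dy
= \frac{x^{2}}{9} for 0 < x < 3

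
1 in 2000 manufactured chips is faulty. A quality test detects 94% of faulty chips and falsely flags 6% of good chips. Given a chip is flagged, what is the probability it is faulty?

Let D = the rare event, + = positive/flagged.
P(D) = 1/2000
P(+|D) = 94/100 = 47/50
P(+|D') = 6/100 = 3/50
P(+) = P(+|D)P(D) + P(+|D')P(D')
     = \frac{47}{50} × \frac{1}{2000} + \frac{3}{50} × \frac{1999}{2000}
     = \frac{1511}{25000}
P(D|+) = P(+|D)P(D)/P(+) = \frac{47}{6044}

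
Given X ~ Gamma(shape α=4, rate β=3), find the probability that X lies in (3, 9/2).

P(3 < X < 9/2) = ∫_{3}^{9/2} f(x) dx
where f(x) = \frac{27 x^{3} e^{- 3 x}}{2}
= - \frac{8251}{16 e^{\frac{27}{2}}} + \frac{172}{e^{9}}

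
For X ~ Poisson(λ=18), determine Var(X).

For X ~ Poisson(λ=18):
Var(X) = 18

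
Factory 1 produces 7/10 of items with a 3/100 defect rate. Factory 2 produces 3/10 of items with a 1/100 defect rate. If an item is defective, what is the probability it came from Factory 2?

Using Bayes' theorem:
P(F1) = 7/10, P(D|F1) = 3/100
P(F2) = 3/10, P(D|F2) = 1/100
P(D) = P(D|F1)P(F1) + P(D|F2)P(F2)
     = \frac{3}{125}
P(F2|D) = P(D|F2)P(F2) / P(D)
= \frac{1}{8}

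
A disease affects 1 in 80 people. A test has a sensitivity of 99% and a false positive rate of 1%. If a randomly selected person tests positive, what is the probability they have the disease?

Let D = the rare event, + = positive/flagged.
P(D) = 1/80
P(+|D) = 99/100
P(+|D') = 1/100
P(+) = P(+|D)P(D) + P(+|D')P(D')
     = \frac{99}{100} × \frac{1}{80} + \frac{1}{100} × \frac{79}{80}
     = \frac{89}{4000}
P(D|+) = P(+|D)P(D)/P(+) = \frac{99}{178}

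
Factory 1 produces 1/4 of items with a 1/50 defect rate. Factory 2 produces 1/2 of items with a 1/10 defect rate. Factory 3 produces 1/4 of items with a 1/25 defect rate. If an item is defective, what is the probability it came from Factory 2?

Using Bayes' theorem:
P(F1) = 1/4, P(D|F1) = 1/50
P(F2) = 1/2, P(D|F2) = 1/10
P(F3) = 1/4, P(D|F3) = 1/25
P(D) = P(D|F1)P(F1) + P(D|F2)P(F2) + P(D|F3)P(F3)
     = \frac{13}{200}
P(F2|D) = P(D|F2)P(F2) / P(D)
= \frac{10}{13}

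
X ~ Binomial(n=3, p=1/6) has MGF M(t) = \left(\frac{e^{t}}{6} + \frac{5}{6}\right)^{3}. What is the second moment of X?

To find E[X^2], compute M^(2)(0):
M^(1)(t) = \frac{\left(\frac{e^{t}}{6} + \frac{5}{6}\right)^{2} e^{t}}{2}
M^(2)(t) = \frac{\left(\frac{e^{t}}{6} + \frac{5}{6}\right)^{2} e^{t}}{2} + \frac{\left(\frac{e^{t}}{6} + \frac{5}{6}\right) e^{2 t}}{6}
M^(2)(0) = \frac{2}{3}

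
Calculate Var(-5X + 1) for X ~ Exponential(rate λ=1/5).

For X ~ Exponential(rate λ=1/5):
Var(X) = 25
Var(-5X + 1) = (-5)² × Var(X) = 25 × 25 = 625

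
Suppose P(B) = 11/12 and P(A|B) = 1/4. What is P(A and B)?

By definition, P(A|B) = P(A ∩ B) / P(B)
So P(A ∩ B) = P(A|B) × P(B)
= 1/4 × 11/12
= 11/48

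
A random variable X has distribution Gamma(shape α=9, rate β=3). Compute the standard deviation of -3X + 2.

For X ~ Gamma(shape α=9, rate β=3):
Var(X) = 1
SD(X) = √(Var(X)) = √(1) = 1
SD(-3X + 2) = |-3| × SD(X) = 3 × 1 = 3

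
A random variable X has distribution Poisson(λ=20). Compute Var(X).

For X ~ Poisson(λ=20):
Var(X) = 20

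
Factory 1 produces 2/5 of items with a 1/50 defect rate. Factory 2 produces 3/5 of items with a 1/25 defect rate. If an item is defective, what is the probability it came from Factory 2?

Using Bayes' theorem:
P(F1) = 2/5, P(D|F1) = 1/50
P(F2) = 3/5, P(D|F2) = 1/25
P(D) = P(D|F1)P(F1) + P(D|F2)P(F2)
     = \frac{4}{125}
P(F2|D) = P(D|F2)P(F2) / P(D)
= \frac{3}{4}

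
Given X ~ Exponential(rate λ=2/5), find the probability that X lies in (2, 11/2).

P(2 < X < 11/2) = ∫_{2}^{11/2} f(x) dx
where f(x) = \frac{2 e^{- \frac{2 x}{5}}}{5}
= - \frac{1 - e^{\frac{7}{5}}}{e^{\frac{11}{5}}}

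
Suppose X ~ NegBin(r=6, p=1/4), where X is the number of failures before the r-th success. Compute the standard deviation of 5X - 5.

For X ~ NegBin(r=6, p=1/4), where X is the number of failures before the r-th success:
Var(X) = 72
SD(X) = √(Var(X)) = √(72) = 6 \sqrt{2}
SD(5X - 5) = |5| × SD(X) = 5 × 6 \sqrt{2} = 30 \sqrt{2}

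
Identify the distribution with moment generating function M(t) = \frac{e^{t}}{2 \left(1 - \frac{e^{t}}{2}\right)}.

The MGF M(t) = \frac{e^{t}}{2 \left(1 - \frac{e^{t}}{2}\right)} is the standard form for the Geometric distribution.
Comparing with the known MGF formula identifies: Geometric(p=1/2), X = trial number of first success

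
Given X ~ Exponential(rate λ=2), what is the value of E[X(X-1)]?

E[X(X-1)] = E[X² - X] = E[X²] - E[X]
E[X] = \frac{1}{2}
E[X²] = Var(X) + (E[X])² = \frac{1}{4} + (\frac{1}{2})² = \frac{1}{2}
E[X(X-1)] = \frac{1}{2} - \frac{1}{2} = 0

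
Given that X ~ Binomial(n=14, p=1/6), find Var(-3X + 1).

For X ~ Binomial(n=14, p=1/6):
Var(X) = \frac{35}{18}
Var(-3X + 1) = (-3)² × Var(X) = 9 × \frac{35}{18} = \frac{35}{2}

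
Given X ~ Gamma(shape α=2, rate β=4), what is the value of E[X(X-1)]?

E[X(X-1)] = E[X² - X] = E[X²] - E[X]
E[X] = \frac{1}{2}
E[X²] = Var(X) + (E[X])² = \frac{1}{8} + (\frac{1}{2})² = \frac{3}{8}
E[X(X-1)] = \frac{3}{8} - \frac{1}{2} = - \frac{1}{8}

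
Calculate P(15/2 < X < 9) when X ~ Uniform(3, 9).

P(15/2 < X < 9) = ∫_{15/2}^{9} f(x) dx
where f(x) = \frac{1}{6}
= \frac{1}{4}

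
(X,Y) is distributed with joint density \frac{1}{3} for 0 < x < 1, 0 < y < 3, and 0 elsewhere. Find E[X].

f_X(x) = ∫_0^3 \frac{1}{3} dy = 1
E[X] = ∫_0^1 x × (1) dx = \frac{1}{2}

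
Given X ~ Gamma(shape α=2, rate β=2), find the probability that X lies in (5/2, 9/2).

P(5/2 < X < 9/2) = ∫_{5/2}^{9/2} f(x) dx
where f(x) = 4 x e^{- 2 x}
= \frac{2 \left(-5 + 3 e^{4}\right)}{e^{9}}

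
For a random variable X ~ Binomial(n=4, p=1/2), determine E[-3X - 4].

For X ~ Binomial(n=4, p=1/2):
E[X] = 2
E[-3X - 4] = -3 × E[X] - 4 = -10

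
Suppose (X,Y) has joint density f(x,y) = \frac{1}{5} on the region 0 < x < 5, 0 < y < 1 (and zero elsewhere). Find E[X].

f_X(x) = ∫_0^1 \frac{1}{5} dy = \frac{1}{5}
E[X] = ∫_0^5 x × (\frac{1}{5}) dx = \frac{5}{2}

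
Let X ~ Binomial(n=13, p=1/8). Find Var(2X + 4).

For X ~ Binomial(n=13, p=1/8):
Var(X) = \frac{91}{64}
Var(2X + 4) = (2)² × Var(X) = 4 × \frac{91}{64} = \frac{91}{16}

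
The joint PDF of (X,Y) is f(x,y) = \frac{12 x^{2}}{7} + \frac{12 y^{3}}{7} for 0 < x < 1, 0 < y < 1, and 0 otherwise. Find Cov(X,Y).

E[XY] = ∫∫ xy × f(x,y) dx dy = \frac{27}{70}
E[X] = \frac{9}{14}
E[Y] = \frac{22}{35}
Cov(X,Y) = E[XY] - E[X]E[Y] = - \frac{9}{490}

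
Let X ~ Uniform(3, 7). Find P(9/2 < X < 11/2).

P(9/2 < X < 11/2) = ∫_{9/2}^{11/2} f(x) dx
where f(x) = \frac{1}{4}
= \frac{1}{4}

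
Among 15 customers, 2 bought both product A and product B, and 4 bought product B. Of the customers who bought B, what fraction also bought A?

P(A ∩ B) = 2/15
P(B) = 4/15
P(A|B) = P(A ∩ B) / P(B) = (2/15) / (4/15) = 1/2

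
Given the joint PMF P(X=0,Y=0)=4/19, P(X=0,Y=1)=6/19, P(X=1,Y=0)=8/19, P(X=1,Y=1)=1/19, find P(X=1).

P(X=1) = P(X=1,Y=0) + P(X=1,Y=1)
= 8/19 + 1/19
= 9/19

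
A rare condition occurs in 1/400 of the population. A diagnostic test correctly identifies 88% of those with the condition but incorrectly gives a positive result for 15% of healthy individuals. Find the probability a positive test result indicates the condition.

Let D = the rare event, + = positive/flagged.
P(D) = 1/400
P(+|D) = 88/100 = 22/25
P(+|D') = 15/100 = 3/20
P(+) = P(+|D)P(D) + P(+|D')P(D')
     = \frac{22}{25} × \frac{1}{400} + \frac{3}{20} × \frac{399}{400}
     = \frac{6073}{40000}
P(D|+) = P(+|D)P(D)/P(+) = \frac{88}{6073}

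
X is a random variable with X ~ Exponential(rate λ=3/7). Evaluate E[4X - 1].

For X ~ Exponential(rate λ=3/7):
E[X] = \frac{7}{3}
E[4X - 1] = 4 × E[X] - 1 = \frac{25}{3}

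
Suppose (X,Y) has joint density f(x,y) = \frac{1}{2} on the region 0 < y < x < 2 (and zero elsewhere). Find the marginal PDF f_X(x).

f_X(x) = ∫_0^x \frac{1}{2} dy = \frac{x}{2}
for 0 < x < 2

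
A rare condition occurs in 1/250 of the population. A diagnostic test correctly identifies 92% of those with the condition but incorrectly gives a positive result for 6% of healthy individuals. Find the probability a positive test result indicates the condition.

Let D = the rare event, + = positive/flagged.
P(D) = 1/250
P(+|D) = 92/100 = 23/25
P(+|D') = 6/100 = 3/50
P(+) = P(+|D)P(D) + P(+|D')P(D')
     = \frac{23}{25} × \frac{1}{250} + \frac{3}{50} × \frac{249}{250}
     = \frac{793}{12500}
P(D|+) = P(+|D)P(D)/P(+) = \frac{46}{793}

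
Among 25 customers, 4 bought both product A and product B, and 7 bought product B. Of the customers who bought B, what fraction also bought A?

P(A ∩ B) = 4/25
P(B) = 7/25
P(A|B) = P(A ∩ B) / P(B) = (4/25) / (7/25) = 4/7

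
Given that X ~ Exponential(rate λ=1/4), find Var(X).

For X ~ Exponential(rate λ=1/4):
Var(X) = 16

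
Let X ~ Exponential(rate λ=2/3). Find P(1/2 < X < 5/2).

P(1/2 < X < 5/2) = ∫_{1/2}^{5/2} f(x) dx
where f(x) = \frac{2 e^{- \frac{2 x}{3}}}{3}
= - \frac{1 - e^{\frac{4}{3}}}{e^{\frac{5}{3}}}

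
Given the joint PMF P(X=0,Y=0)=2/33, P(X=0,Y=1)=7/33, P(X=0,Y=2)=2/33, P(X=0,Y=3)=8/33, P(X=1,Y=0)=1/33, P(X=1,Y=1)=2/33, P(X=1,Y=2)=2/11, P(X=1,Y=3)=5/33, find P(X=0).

P(X=0) = P(X=0,Y=0) + P(X=0,Y=1) + P(X=0,Y=2) + P(X=0,Y=3)
= 2/33 + 7/33 + 2/33 + 8/33
= 19/33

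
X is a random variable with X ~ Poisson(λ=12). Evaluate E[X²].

Using the identity E[X²] = Var(X) + (E[X])²:
E[X] = 12
Var(X) = 12
E[X²] = 12 + (12)²
= 156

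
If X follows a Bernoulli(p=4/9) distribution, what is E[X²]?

Using the identity E[X²] = Var(X) + (E[X])²:
E[X] = \frac{4}{9}
Var(X) = \frac{20}{81}
E[X²] = \frac{20}{81} + (\frac{4}{9})²
= \frac{4}{9}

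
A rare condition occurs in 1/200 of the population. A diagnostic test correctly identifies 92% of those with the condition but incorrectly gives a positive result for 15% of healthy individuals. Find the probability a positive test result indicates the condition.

Let D = the rare event, + = positive/flagged.
P(D) = 1/200
P(+|D) = 92/100 = 23/25
P(+|D') = 15/100 = 3/20
P(+) = P(+|D)P(D) + P(+|D')P(D')
     = \frac{23}{25} × \frac{1}{200} + \frac{3}{20} × \frac{199}{200}
     = \frac{3077}{20000}
P(D|+) = P(+|D)P(D)/P(+) = \frac{92}{3077}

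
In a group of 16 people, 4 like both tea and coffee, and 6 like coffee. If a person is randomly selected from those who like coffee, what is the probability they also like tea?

P(A ∩ B) = 4/16 = 1/4
P(B) = 6/16 = 3/8
P(A|B) = P(A ∩ B) / P(B) = (1/4) / (3/8) = 2/3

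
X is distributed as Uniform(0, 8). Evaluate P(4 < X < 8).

P(4 < X < 8) = ∫_{4}^{8} f(x) dx
where f(x) = \frac{1}{8}
= \frac{1}{2}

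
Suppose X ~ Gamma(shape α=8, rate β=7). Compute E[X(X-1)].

E[X(X-1)] = E[X² - X] = E[X²] - E[X]
E[X] = \frac{8}{7}
E[X²] = Var(X) + (E[X])² = \frac{8}{49} + (\frac{8}{7})² = \frac{72}{49}
E[X(X-1)] = \frac{72}{49} - \frac{8}{7} = \frac{16}{49}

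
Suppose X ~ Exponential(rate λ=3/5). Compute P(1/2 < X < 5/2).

P(1/2 < X < 5/2) = ∫_{1/2}^{5/2} f(x) dx
where f(x) = \frac{3 e^{- \frac{3 x}{5}}}{5}
= - \frac{1}{e^{\frac{3}{2}}} + e^{- \frac{3}{10}}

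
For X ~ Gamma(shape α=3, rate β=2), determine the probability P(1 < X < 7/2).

P(1 < X < 7/2) = ∫_{1}^{7/2} f(x) dx
where f(x) = 4 x^{2} e^{- 2 x}
= \frac{5 \left(-13 + 2 e^{5}\right)}{2 e^{7}}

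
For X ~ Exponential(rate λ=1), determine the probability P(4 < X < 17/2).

P(4 < X < 17/2) = ∫_{4}^{17/2} f(x) dx
where f(x) = e^{- x}
= - \frac{1}{e^{\frac{17}{2}}} + e^{-4}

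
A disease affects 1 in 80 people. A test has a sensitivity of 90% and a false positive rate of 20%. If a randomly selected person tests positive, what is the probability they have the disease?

Let D = the rare event, + = positive/flagged.
P(D) = 1/80
P(+|D) = 90/100 = 9/10
P(+|D') = 20/100 = 1/5
P(+) = P(+|D)P(D) + P(+|D')P(D')
     = \frac{9}{10} × \frac{1}{80} + \frac{1}{5} × \frac{79}{80}
     = \frac{167}{800}
P(D|+) = P(+|D)P(D)/P(+) = \frac{9}{167}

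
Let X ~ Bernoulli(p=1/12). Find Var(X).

For X ~ Bernoulli(p=1/12):
Var(X) = \frac{11}{144}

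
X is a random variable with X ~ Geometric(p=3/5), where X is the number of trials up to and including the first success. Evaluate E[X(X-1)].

E[X(X-1)] = E[X² - X] = E[X²] - E[X]
E[X] = \frac{5}{3}
E[X²] = Var(X) + (E[X])² = \frac{10}{9} + (\frac{5}{3})² = \frac{35}{9}
E[X(X-1)] = \frac{35}{9} - \frac{5}{3} = \frac{20}{9}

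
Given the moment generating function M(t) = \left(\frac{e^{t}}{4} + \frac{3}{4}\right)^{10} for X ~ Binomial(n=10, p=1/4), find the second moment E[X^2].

To find E[X^2], compute M^(2)(0):
M^(1)(t) = \frac{5 \left(\frac{e^{t}}{4} + \frac{3}{4}\right)^{9} e^{t}}{2}
M^(2)(t) = \frac{5 \left(\frac{e^{t}}{4} + \frac{3}{4}\right)^{9} e^{t}}{2} + \frac{45 \left(\frac{e^{t}}{4} + \frac{3}{4}\right)^{8} e^{2 t}}{8}
M^(2)(0) = \frac{65}{8}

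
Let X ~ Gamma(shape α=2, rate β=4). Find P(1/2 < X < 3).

P(1/2 < X < 3) = ∫_{1/2}^{3} f(x) dx
where f(x) = 16 x e^{- 4 x}
= \frac{-13 + 3 e^{10}}{e^{12}}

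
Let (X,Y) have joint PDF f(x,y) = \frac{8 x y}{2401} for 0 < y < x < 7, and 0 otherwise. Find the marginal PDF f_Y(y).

f_Y(y) = ∫_y^7 \frac{8 x y}{2401} dx = \frac{4 y \left(49 - y^{2}\right)}{2401}
for 0 < y < 7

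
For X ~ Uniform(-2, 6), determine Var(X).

For X ~ Uniform(-2, 6):
Var(X) = \frac{16}{3}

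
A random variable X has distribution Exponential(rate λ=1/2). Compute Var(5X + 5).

For X ~ Exponential(rate λ=1/2):
Var(X) = 4
Var(5X + 5) = (5)² × Var(X) = 25 × 4 = 100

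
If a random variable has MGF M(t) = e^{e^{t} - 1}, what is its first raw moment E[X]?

To find E[X], compute M^(1)(0):
M^(1)(t) = e^{t} e^{e^{t} - 1}
M^(1)(0) = 1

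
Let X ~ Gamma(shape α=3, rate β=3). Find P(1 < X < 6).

P(1 < X < 6) = ∫_{1}^{6} f(x) dx
where f(x) = \frac{27 x^{2} e^{- 3 x}}{2}
= \frac{-362 + 17 e^{15}}{2 e^{18}}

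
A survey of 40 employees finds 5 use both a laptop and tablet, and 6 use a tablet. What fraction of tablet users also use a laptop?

P(A ∩ B) = 5/40 = 1/8
P(B) = 6/40 = 3/20
P(A|B) = P(A ∩ B) / P(B) = (1/8) / (3/20) = 5/6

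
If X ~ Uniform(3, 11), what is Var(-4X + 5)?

For X ~ Uniform(3, 11):
Var(X) = \frac{16}{3}
Var(-4X + 5) = (-4)² × Var(X) = 16 × \frac{16}{3} = \frac{256}{3}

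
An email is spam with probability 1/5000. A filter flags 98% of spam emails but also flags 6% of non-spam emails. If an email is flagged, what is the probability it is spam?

Let D = the rare event, + = positive/flagged.
P(D) = 1/5000
P(+|D) = 98/100 = 49/50
P(+|D') = 6/100 = 3/50
P(+) = P(+|D)P(D) + P(+|D')P(D')
     = \frac{49}{50} × \frac{1}{5000} + \frac{3}{50} × \frac{4999}{5000}
     = \frac{7523}{125000}
P(D|+) = P(+|D)P(D)/P(+) = \frac{49}{15046}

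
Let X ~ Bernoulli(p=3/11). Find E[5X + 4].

For X ~ Bernoulli(p=3/11):
E[X] = \frac{3}{11}
E[5X + 4] = 5 × E[X] + 4 = \frac{59}{11}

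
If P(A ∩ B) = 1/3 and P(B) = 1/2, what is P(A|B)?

P(A|B) = P(A ∩ B) / P(B)
= (1/3) / (1/2)
= 2/3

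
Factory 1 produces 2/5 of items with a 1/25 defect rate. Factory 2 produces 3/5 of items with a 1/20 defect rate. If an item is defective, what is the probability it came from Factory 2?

Using Bayes' theorem:
P(F1) = 2/5, P(D|F1) = 1/25
P(F2) = 3/5, P(D|F2) = 1/20
P(D) = P(D|F1)P(F1) + P(D|F2)P(F2)
     = \frac{23}{500}
P(F2|D) = P(D|F2)P(F2) / P(D)
= \frac{15}{23}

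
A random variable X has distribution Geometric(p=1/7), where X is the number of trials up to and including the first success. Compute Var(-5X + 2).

For X ~ Geometric(p=1/7), where X is the number of trials up to and including the first success:
Var(X) = 42
Var(-5X + 2) = (-5)² × Var(X) = 25 × 42 = 1050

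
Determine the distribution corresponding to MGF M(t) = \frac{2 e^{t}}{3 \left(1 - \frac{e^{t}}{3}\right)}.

The MGF M(t) = \frac{2 e^{t}}{3 \left(1 - \frac{e^{t}}{3}\right)} is the standard form for the Geometric distribution.
Comparing with the known MGF formula identifies: Geometric(p=2/3), X = trial number of first success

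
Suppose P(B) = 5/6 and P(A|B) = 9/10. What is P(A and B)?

By definition, P(A|B) = P(A ∩ B) / P(B)
So P(A ∩ B) = P(A|B) × P(B)
= 9/10 × 5/6
= 3/4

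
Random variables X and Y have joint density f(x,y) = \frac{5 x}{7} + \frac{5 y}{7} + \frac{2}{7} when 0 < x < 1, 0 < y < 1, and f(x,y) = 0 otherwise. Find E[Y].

E[Y] = ∫_0^1 ∫_0^1 y × f(x,y) dx dy
= \frac{47}{84}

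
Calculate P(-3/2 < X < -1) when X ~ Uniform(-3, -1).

P(-3/2 < X < -1) = ∫_{-3/2}^{-1} f(x) dx
where f(x) = \frac{1}{2}
= \frac{1}{4}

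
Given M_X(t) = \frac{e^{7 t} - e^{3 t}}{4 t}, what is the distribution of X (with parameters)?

The MGF M(t) = \frac{e^{7 t} - e^{3 t}}{4 t} is the standard form for the Uniform distribution.
Comparing with the known MGF formula identifies: Uniform(3, 7)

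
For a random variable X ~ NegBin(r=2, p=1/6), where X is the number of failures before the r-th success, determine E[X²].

Using the identity E[X²] = Var(X) + (E[X])²:
E[X] = 10
Var(X) = 60
E[X²] = 60 + (10)²
= 160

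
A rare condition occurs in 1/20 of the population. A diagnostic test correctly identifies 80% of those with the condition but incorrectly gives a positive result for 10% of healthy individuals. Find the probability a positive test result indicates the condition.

Let D = the rare event, + = positive/flagged.
P(D) = 1/20
P(+|D) = 80/100 = 4/5
P(+|D') = 10/100 = 1/10
P(+) = P(+|D)P(D) + P(+|D')P(D')
     = \frac{4}{5} × \frac{1}{20} + \frac{1}{10} × \frac{19}{20}
     = \frac{27}{200}
P(D|+) = P(+|D)P(D)/P(+) = \frac{8}{27}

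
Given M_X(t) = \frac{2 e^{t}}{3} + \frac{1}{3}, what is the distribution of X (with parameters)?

The MGF M(t) = \frac{2 e^{t}}{3} + \frac{1}{3} is the standard form for the Bernoulli distribution.
Comparing with the known MGF formula identifies: Bernoulli(p=2/3)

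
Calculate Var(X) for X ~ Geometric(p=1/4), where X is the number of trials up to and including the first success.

For X ~ Geometric(p=1/4), where X is the number of trials up to and including the first success:
Var(X) = 12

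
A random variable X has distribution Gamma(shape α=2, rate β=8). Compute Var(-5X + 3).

For X ~ Gamma(shape α=2, rate β=8):
Var(X) = \frac{1}{32}
Var(-5X + 3) = (-5)² × Var(X) = 25 × \frac{1}{32} = \frac{25}{32}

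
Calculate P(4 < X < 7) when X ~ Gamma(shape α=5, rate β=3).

P(4 < X < 7) = ∫_{4}^{7} f(x) dx
where f(x) = \frac{81 x^{4} e^{- 3 x}}{8}
= \frac{-79115 + 9896 e^{9}}{8 e^{21}}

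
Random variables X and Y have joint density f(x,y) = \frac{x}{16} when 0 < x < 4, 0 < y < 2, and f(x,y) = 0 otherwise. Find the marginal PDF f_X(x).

f_X(x) = ∫_0^2 f(x,y) dy
= ∫_0^2 \frac{x}{16} dy
= \frac{x}{8} for 0 < x < 4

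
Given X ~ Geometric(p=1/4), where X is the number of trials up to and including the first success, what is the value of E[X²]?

Using the identity E[X²] = Var(X) + (E[X])²:
E[X] = 4
Var(X) = 12
E[X²] = 12 + (4)²
= 28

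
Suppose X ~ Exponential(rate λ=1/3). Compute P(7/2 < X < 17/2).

P(7/2 < X < 17/2) = ∫_{7/2}^{17/2} f(x) dx
where f(x) = \frac{e^{- \frac{x}{3}}}{3}
= - \frac{1 - e^{\frac{5}{3}}}{e^{\frac{17}{6}}}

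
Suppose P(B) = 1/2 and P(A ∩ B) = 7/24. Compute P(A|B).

P(A|B) = P(A ∩ B) / P(B)
= (7/24) / (1/2)
= 7/12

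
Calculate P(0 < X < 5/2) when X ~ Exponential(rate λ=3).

P(0 < X < 5/2) = ∫_{0}^{5/2} f(x) dx
where f(x) = 3 e^{- 3 x}
= 1 - e^{- \frac{15}{2}}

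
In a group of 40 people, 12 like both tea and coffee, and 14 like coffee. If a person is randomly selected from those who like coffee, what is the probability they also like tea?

P(A ∩ B) = 12/40 = 3/10
P(B) = 14/40 = 7/20
P(A|B) = P(A ∩ B) / P(B) = (3/10) / (7/20) = 6/7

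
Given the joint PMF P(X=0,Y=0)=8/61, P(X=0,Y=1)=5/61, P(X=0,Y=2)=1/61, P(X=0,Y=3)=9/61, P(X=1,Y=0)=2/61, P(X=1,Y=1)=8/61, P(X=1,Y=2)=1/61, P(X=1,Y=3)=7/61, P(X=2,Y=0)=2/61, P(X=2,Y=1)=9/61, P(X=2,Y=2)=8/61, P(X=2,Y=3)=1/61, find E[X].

First find marginal of X:
P(X=0) = 23/61
P(X=1) = 18/61
P(X=2) = 20/61
E[X] = 0 × 23/61 + 1 × 18/61 + 2 × 20/61 = 58/61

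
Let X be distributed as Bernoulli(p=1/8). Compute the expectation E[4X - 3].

For X ~ Bernoulli(p=1/8):
E[X] = \frac{1}{8}
E[4X - 3] = 4 × E[X] - 3 = - \frac{5}{2}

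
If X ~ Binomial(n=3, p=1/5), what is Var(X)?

For X ~ Binomial(n=3, p=1/5):
Var(X) = \frac{12}{25}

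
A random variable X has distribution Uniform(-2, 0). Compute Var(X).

For X ~ Uniform(-2, 0):
Var(X) = \frac{1}{3}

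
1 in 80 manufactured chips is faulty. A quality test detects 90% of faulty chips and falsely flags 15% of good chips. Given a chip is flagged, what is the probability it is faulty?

Let D = the rare event, + = positive/flagged.
P(D) = 1/80
P(+|D) = 90/100 = 9/10
P(+|D') = 15/100 = 3/20
P(+) = P(+|D)P(D) + P(+|D')P(D')
     = \frac{9}{10} × \frac{1}{80} + \frac{3}{20} × \frac{79}{80}
     = \frac{51}{320}
P(D|+) = P(+|D)P(D)/P(+) = \frac{6}{85}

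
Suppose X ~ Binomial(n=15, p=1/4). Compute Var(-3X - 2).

For X ~ Binomial(n=15, p=1/4):
Var(X) = \frac{45}{16}
Var(-3X - 2) = (-3)² × Var(X) = 9 × \frac{45}{16} = \frac{405}{16}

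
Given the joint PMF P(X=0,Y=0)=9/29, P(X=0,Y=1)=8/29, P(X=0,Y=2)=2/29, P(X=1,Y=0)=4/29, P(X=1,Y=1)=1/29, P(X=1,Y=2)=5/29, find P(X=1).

P(X=1) = P(X=1,Y=0) + P(X=1,Y=1) + P(X=1,Y=2)
= 4/29 + 1/29 + 5/29
= 10/29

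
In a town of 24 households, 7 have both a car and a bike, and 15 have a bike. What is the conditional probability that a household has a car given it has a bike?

P(A ∩ B) = 7/24
P(B) = 15/24 = 5/8
P(A|B) = P(A ∩ B) / P(B) = (7/24) / (5/8) = 7/15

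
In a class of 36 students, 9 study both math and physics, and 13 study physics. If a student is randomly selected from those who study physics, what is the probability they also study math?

P(A ∩ B) = 9/36 = 1/4
P(B) = 13/36
P(A|B) = P(A ∩ B) / P(B) = (1/4) / (13/36) = 9/13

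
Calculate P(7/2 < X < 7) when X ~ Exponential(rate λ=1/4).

P(7/2 < X < 7) = ∫_{7/2}^{7} f(x) dx
where f(x) = \frac{e^{- \frac{x}{4}}}{4}
= - \frac{1}{e^{\frac{7}{4}}} + e^{- \frac{7}{8}}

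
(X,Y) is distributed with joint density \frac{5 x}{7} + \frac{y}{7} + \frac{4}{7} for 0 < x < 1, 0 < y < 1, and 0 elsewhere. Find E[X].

E[X] = ∫_0^1 ∫_0^1 x × f(x,y) dy dx
= ∫_0^1 ∫_0^1 x × (\frac{5 x}{7} + \frac{y}{7} + \frac{4}{7}) dy dx
= \frac{47}{84}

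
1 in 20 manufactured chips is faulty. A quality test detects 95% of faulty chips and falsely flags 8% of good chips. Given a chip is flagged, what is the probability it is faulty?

Let D = the rare event, + = positive/flagged.
P(D) = 1/20
P(+|D) = 95/100 = 19/20
P(+|D') = 8/100 = 2/25
P(+) = P(+|D)P(D) + P(+|D')P(D')
     = \frac{19}{20} × \frac{1}{20} + \frac{2}{25} × \frac{19}{20}
     = \frac{247}{2000}
P(D|+) = P(+|D)P(D)/P(+) = \frac{5}{13}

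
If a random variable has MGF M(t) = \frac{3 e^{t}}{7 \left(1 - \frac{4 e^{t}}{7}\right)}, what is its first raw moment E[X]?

To find E[X], compute M^(1)(0):
M^(1)(t) = \frac{3 e^{t}}{7 \left(1 - \frac{4 e^{t}}{7}\right)} + \frac{12 e^{2 t}}{49 \left(1 - \frac{4 e^{t}}{7}\right)^{2}}
M^(1)(0) = \frac{7}{3}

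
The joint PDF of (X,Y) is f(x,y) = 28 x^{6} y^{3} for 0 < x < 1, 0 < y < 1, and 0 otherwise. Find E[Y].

E[Y] = ∫_0^1 ∫_0^1 y × f(x,y) dx dy
= \frac{4}{5}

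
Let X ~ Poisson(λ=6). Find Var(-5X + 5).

For X ~ Poisson(λ=6):
Var(X) = 6
Var(-5X + 5) = (-5)² × Var(X) = 25 × 6 = 150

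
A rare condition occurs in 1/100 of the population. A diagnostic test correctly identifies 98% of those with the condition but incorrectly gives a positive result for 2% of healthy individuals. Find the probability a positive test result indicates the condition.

Let D = the rare event, + = positive/flagged.
P(D) = 1/100
P(+|D) = 98/100 = 49/50
P(+|D') = 2/100 = 1/50
P(+) = P(+|D)P(D) + P(+|D')P(D')
     = \frac{49}{50} × \frac{1}{100} + \frac{1}{50} × \frac{99}{100}
     = \frac{37}{1250}
P(D|+) = P(+|D)P(D)/P(+) = \frac{49}{148}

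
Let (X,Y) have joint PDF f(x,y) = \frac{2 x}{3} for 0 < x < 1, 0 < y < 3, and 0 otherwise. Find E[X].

f_X(x) = ∫_0^3 \frac{2 x}{3} dy = 2 x
E[X] = ∫_0^1 x × (2 x) dx = \frac{2}{3}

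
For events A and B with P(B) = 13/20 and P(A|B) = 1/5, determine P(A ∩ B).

By definition, P(A|B) = P(A ∩ B) / P(B)
So P(A ∩ B) = P(A|B) × P(B)
= 1/5 × 13/20
= 13/100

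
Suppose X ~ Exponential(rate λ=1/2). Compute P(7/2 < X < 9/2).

P(7/2 < X < 9/2) = ∫_{7/2}^{9/2} f(x) dx
where f(x) = \frac{e^{- \frac{x}{2}}}{2}
= - \frac{1 - e^{\frac{1}{2}}}{e^{\frac{9}{4}}}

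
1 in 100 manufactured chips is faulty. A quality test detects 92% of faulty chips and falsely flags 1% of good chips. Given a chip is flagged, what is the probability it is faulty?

Let D = the rare event, + = positive/flagged.
P(D) = 1/100
P(+|D) = 92/100 = 23/25
P(+|D') = 1/100
P(+) = P(+|D)P(D) + P(+|D')P(D')
     = \frac{23}{25} × \frac{1}{100} + \frac{1}{100} × \frac{99}{100}
     = \frac{191}{10000}
P(D|+) = P(+|D)P(D)/P(+) = \frac{92}{191}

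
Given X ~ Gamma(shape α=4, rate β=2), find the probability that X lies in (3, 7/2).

P(3 < X < 7/2) = ∫_{3}^{7/2} f(x) dx
where f(x) = \frac{8 x^{3} e^{- 2 x}}{3}
= \frac{-269 + 183 e}{3 e^{7}}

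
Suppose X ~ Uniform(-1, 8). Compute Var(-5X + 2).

For X ~ Uniform(-1, 8):
Var(X) = \frac{27}{4}
Var(-5X + 2) = (-5)² × Var(X) = 25 × \frac{27}{4} = \frac{675}{4}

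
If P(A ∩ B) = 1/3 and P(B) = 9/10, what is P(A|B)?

P(A|B) = P(A ∩ B) / P(B)
= (1/3) / (9/10)
= 10/27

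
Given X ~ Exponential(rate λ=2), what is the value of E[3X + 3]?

For X ~ Exponential(rate λ=2):
E[X] = \frac{1}{2}
E[3X + 3] = 3 × E[X] + 3 = \frac{9}{2}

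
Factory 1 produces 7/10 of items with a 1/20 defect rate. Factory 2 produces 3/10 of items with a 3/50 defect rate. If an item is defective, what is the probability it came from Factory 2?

Using Bayes' theorem:
P(F1) = 7/10, P(D|F1) = 1/20
P(F2) = 3/10, P(D|F2) = 3/50
P(D) = P(D|F1)P(F1) + P(D|F2)P(F2)
     = \frac{53}{1000}
P(F2|D) = P(D|F2)P(F2) / P(D)
= \frac{18}{53}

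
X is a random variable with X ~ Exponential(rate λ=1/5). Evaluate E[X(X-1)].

E[X(X-1)] = E[X² - X] = E[X²] - E[X]
E[X] = 5
E[X²] = Var(X) + (E[X])² = 25 + (5)² = 50
E[X(X-1)] = 50 - 5 = 45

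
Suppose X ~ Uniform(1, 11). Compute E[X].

For X ~ Uniform(1, 11), the expected value is:
E[X] = 6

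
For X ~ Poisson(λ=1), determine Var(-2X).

For X ~ Poisson(λ=1):
Var(X) = 1
Var(-2X) = (-2)² × Var(X) = 4 × 1 = 4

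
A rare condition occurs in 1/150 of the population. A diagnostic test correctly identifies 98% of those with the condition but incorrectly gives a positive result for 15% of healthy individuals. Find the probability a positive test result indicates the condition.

Let D = the rare event, + = positive/flagged.
P(D) = 1/150
P(+|D) = 98/100 = 49/50
P(+|D') = 15/100 = 3/20
P(+) = P(+|D)P(D) + P(+|D')P(D')
     = \frac{49}{50} × \frac{1}{150} + \frac{3}{20} × \frac{149}{150}
     = \frac{2333}{15000}
P(D|+) = P(+|D)P(D)/P(+) = \frac{98}{2333}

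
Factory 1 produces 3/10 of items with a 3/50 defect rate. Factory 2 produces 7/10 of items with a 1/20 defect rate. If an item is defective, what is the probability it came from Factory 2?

Using Bayes' theorem:
P(F1) = 3/10, P(D|F1) = 3/50
P(F2) = 7/10, P(D|F2) = 1/20
P(D) = P(D|F1)P(F1) + P(D|F2)P(F2)
     = \frac{53}{1000}
P(F2|D) = P(D|F2)P(F2) / P(D)
= \frac{35}{53}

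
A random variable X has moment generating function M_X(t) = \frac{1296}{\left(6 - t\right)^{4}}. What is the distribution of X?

The MGF M(t) = \frac{1296}{\left(6 - t\right)^{4}} is the standard form for the Gamma distribution.
Comparing with the known MGF formula identifies: Gamma(shape α=4, rate β=6)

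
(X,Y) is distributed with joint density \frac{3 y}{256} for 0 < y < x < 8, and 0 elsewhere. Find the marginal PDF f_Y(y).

f_Y(y) = ∫_y^8 \frac{3 y}{256} dx = \frac{3 y \left(8 - y\right)}{256}
for 0 < y < 8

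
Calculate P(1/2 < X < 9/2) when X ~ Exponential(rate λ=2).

P(1/2 < X < 9/2) = ∫_{1/2}^{9/2} f(x) dx
where f(x) = 2 e^{- 2 x}
= - \frac{1 - e^{8}}{e^{9}}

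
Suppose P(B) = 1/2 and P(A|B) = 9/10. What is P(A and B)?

By definition, P(A|B) = P(A ∩ B) / P(B)
So P(A ∩ B) = P(A|B) × P(B)
= 9/10 × 1/2
= 9/20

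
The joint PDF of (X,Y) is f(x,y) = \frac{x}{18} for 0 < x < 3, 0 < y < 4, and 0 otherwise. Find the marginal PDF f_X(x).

f_X(x) = ∫_0^4 f(x,y) dy
= ∫_0^4 \frac{x}{18} dy
= \frac{2 x}{9} for 0 < x < 3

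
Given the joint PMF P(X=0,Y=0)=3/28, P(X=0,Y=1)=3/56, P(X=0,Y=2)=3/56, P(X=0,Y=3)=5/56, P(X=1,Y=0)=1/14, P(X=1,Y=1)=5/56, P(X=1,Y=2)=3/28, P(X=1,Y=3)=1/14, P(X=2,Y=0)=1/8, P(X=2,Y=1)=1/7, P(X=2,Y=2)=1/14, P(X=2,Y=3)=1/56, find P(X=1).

P(X=1) = P(X=1,Y=0) + P(X=1,Y=1) + P(X=1,Y=2) + P(X=1,Y=3)
= 1/14 + 5/56 + 3/28 + 1/14
= 19/56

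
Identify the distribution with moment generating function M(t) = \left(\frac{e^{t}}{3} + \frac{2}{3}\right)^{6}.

The MGF M(t) = \left(\frac{e^{t}}{3} + \frac{2}{3}\right)^{6} is the standard form for the Binomial distribution.
Comparing with the known MGF formula identifies: Binomial(n=6, p=1/3)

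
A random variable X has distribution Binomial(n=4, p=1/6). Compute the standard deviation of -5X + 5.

For X ~ Binomial(n=4, p=1/6):
Var(X) = \frac{5}{9}
SD(X) = √(Var(X)) = √(\frac{5}{9}) = \frac{\sqrt{5}}{3}
SD(-5X + 5) = |-5| × SD(X) = 5 × \frac{\sqrt{5}}{3} = \frac{5 \sqrt{5}}{3}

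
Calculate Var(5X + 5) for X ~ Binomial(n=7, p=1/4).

For X ~ Binomial(n=7, p=1/4):
Var(X) = \frac{21}{16}
Var(5X + 5) = (5)² × Var(X) = 25 × \frac{21}{16} = \frac{525}{16}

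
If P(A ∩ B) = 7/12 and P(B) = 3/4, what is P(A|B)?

P(A|B) = P(A ∩ B) / P(B)
= (7/12) / (3/4)
= 7/9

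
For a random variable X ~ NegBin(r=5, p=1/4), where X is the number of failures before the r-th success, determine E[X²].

Using the identity E[X²] = Var(X) + (E[X])²:
E[X] = 15
Var(X) = 60
E[X²] = 60 + (15)²
= 285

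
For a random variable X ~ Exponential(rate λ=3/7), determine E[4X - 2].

For X ~ Exponential(rate λ=3/7):
E[X] = \frac{7}{3}
E[4X - 2] = 4 × E[X] - 2 = \frac{22}{3}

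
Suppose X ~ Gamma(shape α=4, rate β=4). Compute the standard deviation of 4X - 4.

For X ~ Gamma(shape α=4, rate β=4):
Var(X) = \frac{1}{4}
SD(X) = √(Var(X)) = √(\frac{1}{4}) = \frac{1}{2}
SD(4X - 4) = |4| × SD(X) = 4 × \frac{1}{2} = 2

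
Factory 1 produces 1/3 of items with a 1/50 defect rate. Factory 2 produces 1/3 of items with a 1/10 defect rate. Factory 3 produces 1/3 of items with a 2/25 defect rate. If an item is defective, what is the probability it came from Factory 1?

Using Bayes' theorem:
P(F1) = 1/3, P(D|F1) = 1/50
P(F2) = 1/3, P(D|F2) = 1/10
P(F3) = 1/3, P(D|F3) = 2/25
P(D) = P(D|F1)P(F1) + P(D|F2)P(F2) + P(D|F3)P(F3)
     = \frac{1}{15}
P(F1|D) = P(D|F1)P(F1) / P(D)
= \frac{1}{10}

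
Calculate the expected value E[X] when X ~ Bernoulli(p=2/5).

For X ~ Bernoulli(p=2/5), the expected value is:
E[X] = \frac{2}{5}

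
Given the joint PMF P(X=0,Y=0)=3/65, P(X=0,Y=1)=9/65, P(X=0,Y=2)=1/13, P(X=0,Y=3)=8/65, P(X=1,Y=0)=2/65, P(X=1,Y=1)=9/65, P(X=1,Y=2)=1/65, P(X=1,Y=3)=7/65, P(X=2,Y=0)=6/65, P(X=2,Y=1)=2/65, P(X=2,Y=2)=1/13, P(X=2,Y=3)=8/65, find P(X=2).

P(X=2) = P(X=2,Y=0) + P(X=2,Y=1) + P(X=2,Y=2) + P(X=2,Y=3)
= 6/65 + 2/65 + 1/13 + 8/65
= 21/65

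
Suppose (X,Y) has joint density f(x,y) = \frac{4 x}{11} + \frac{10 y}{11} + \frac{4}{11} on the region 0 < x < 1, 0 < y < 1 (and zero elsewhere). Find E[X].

E[X] = ∫_0^1 ∫_0^1 x × f(x,y) dy dx
= ∫_0^1 ∫_0^1 x × (\frac{4 x}{11} + \frac{10 y}{11} + \frac{4}{11}) dy dx
= \frac{35}{66}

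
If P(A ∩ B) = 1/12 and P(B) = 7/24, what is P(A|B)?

P(A|B) = P(A ∩ B) / P(B)
= (1/12) / (7/24)
= 2/7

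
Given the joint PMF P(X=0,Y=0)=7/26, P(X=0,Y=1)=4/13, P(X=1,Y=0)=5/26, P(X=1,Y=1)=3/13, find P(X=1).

P(X=1) = P(X=1,Y=0) + P(X=1,Y=1)
= 5/26 + 3/13
= 11/26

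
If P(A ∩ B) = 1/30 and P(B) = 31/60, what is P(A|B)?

P(A|B) = P(A ∩ B) / P(B)
= (1/30) / (31/60)
= 2/31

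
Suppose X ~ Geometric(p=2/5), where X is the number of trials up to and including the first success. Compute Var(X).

For X ~ Geometric(p=2/5), where X is the number of trials up to and including the first success:
Var(X) = \frac{15}{4}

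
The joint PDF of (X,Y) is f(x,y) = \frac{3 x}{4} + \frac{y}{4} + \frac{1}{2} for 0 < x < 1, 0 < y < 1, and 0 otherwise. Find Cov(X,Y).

E[XY] = ∫∫ xy × f(x,y) dx dy = \frac{7}{24}
E[X] = \frac{9}{16}
E[Y] = \frac{25}{48}
Cov(X,Y) = E[XY] - E[X]E[Y] = - \frac{1}{768}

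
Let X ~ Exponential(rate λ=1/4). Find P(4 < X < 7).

P(4 < X < 7) = ∫_{4}^{7} f(x) dx
where f(x) = \frac{e^{- \frac{x}{4}}}{4}
= - \frac{1}{e^{\frac{7}{4}}} + e^{-1}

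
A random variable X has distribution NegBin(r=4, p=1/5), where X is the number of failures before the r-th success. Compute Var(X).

For X ~ NegBin(r=4, p=1/5), where X is the number of failures before the r-th success:
Var(X) = 80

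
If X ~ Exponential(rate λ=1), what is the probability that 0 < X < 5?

P(0 < X < 5) = ∫_{0}^{5} f(x) dx
where f(x) = e^{- x}
= 1 - e^{-5}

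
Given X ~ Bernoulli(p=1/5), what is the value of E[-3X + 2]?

For X ~ Bernoulli(p=1/5):
E[X] = \frac{1}{5}
E[-3X + 2] = -3 × E[X] + 2 = \frac{7}{5}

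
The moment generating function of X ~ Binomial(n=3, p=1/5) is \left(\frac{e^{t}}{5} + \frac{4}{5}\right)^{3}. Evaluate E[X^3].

To find E[X^3], compute M^(3)(0):
M^(1)(t) = \frac{3 \left(\frac{e^{t}}{5} + \frac{4}{5}\right)^{2} e^{t}}{5}
M^(2)(t) = \frac{3 \left(\frac{e^{t}}{5} + \frac{4}{5}\right)^{2} e^{t}}{5} + \frac{6 \left(\frac{e^{t}}{5} + \frac{4}{5}\right) e^{2 t}}{25}
M^(3)(t) = \frac{3 \left(\frac{e^{t}}{5} + \frac{4}{5}\right)^{2} e^{t}}{5} + \frac{18 \left(\frac{e^{t}}{5} + \frac{4}{5}\right) e^{2 t}}{25} + \frac{6 e^{3 t}}{125}
M^(3)(0) = \frac{171}{125}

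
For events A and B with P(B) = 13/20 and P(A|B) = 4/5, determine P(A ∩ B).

By definition, P(A|B) = P(A ∩ B) / P(B)
So P(A ∩ B) = P(A|B) × P(B)
= 4/5 × 13/20
= 13/25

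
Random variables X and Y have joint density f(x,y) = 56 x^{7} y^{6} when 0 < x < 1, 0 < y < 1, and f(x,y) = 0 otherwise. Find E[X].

E[X] = ∫_0^1 ∫_0^1 x × f(x,y) dy dx
= ∫_0^1 ∫_0^1 x × (56 x^{7} y^{6}) dy dx
= \frac{8}{9}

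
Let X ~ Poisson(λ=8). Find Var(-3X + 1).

For X ~ Poisson(λ=8):
Var(X) = 8
Var(-3X + 1) = (-3)² × Var(X) = 9 × 8 = 72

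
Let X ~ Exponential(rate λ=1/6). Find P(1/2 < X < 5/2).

P(1/2 < X < 5/2) = ∫_{1/2}^{5/2} f(x) dx
where f(x) = \frac{e^{- \frac{x}{6}}}{6}
= - \frac{1 - e^{\frac{1}{3}}}{e^{\frac{5}{12}}}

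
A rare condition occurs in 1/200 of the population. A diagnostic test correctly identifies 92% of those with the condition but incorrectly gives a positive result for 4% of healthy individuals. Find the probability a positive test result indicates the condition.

Let D = the rare event, + = positive/flagged.
P(D) = 1/200
P(+|D) = 92/100 = 23/25
P(+|D') = 4/100 = 1/25
P(+) = P(+|D)P(D) + P(+|D')P(D')
     = \frac{23}{25} × \frac{1}{200} + \frac{1}{25} × \frac{199}{200}
     = \frac{111}{2500}
P(D|+) = P(+|D)P(D)/P(+) = \frac{23}{222}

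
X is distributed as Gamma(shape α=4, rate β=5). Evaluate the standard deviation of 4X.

For X ~ Gamma(shape α=4, rate β=5):
Var(X) = \frac{4}{25}
SD(X) = √(Var(X)) = √(\frac{4}{25}) = \frac{2}{5}
SD(4X) = |4| × SD(X) = 4 × \frac{2}{5} = \frac{8}{5}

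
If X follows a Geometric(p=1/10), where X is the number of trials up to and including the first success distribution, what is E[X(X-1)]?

E[X(X-1)] = E[X² - X] = E[X²] - E[X]
E[X] = 10
E[X²] = Var(X) + (E[X])² = 90 + (10)² = 190
E[X(X-1)] = 190 - 10 = 180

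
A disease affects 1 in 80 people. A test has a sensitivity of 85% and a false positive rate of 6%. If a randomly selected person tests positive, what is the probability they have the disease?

Let D = the rare event, + = positive/flagged.
P(D) = 1/80
P(+|D) = 85/100 = 17/20
P(+|D') = 6/100 = 3/50
P(+) = P(+|D)P(D) + P(+|D')P(D')
     = \frac{17}{20} × \frac{1}{80} + \frac{3}{50} × \frac{79}{80}
     = \frac{559}{8000}
P(D|+) = P(+|D)P(D)/P(+) = \frac{85}{559}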